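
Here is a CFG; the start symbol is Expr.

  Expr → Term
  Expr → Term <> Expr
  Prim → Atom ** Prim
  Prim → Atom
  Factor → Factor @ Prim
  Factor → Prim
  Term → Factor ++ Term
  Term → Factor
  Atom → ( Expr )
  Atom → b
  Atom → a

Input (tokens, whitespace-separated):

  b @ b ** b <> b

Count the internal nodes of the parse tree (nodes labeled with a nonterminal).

15

[Expr [Term [Factor [Factor [Prim [Atom b]]] @ [Prim [Atom b] ** [Prim [Atom b]]]]] <> [Expr [Term [Factor [Prim [Atom b]]]]]]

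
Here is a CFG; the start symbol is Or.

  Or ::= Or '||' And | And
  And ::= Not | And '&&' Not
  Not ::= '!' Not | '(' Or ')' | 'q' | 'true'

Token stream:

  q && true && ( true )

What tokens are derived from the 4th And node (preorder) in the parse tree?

true

[Or [And [And [And [Not q]] && [Not true]] && [Not ( [Or [And [Not true]]] )]]]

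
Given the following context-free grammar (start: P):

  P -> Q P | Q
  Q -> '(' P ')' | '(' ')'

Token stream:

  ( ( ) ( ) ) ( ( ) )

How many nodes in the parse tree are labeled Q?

5

[P [Q ( [P [Q ( )] [P [Q ( )]]] )] [P [Q ( [P [Q ( )]] )]]]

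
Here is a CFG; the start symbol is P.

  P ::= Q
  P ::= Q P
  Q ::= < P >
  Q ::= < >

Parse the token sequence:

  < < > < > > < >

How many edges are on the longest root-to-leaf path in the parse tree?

5

[P [Q < [P [Q < >] [P [Q < >]]] >] [P [Q < >]]]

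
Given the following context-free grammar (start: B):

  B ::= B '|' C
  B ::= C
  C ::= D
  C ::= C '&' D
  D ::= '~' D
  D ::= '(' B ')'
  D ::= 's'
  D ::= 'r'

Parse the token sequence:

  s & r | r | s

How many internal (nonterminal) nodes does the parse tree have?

11

[B [B [B [C [C [D s]] & [D r]]] | [C [D r]]] | [C [D s]]]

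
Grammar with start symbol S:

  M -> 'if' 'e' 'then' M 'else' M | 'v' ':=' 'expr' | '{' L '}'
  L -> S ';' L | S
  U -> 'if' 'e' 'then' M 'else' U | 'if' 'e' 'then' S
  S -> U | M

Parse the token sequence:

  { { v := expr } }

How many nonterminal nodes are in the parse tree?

[S [M { [L [S [M { [L [S [M v := expr]]] }]]] }]]

8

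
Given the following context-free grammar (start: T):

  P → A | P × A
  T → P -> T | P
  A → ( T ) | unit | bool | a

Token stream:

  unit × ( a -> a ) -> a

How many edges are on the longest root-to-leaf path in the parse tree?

7

[T [P [P [A unit]] × [A ( [T [P [A a]] -> [T [P [A a]]]] )]] -> [T [P [A a]]]]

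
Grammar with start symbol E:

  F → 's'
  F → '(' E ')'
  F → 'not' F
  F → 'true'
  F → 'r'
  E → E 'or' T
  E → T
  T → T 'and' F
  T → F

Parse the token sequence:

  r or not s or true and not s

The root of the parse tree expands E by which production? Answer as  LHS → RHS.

E → E 'or' T

[E [E [E [T [F r]]] or [T [F not [F s]]]] or [T [T [F true]] and [F not [F s]]]]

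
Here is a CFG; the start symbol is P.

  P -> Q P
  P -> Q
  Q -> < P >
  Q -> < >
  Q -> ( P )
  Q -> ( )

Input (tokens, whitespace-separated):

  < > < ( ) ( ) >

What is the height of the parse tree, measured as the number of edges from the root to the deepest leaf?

[P [Q < >] [P [Q < [P [Q ( )] [P [Q ( )]]] >]]]

6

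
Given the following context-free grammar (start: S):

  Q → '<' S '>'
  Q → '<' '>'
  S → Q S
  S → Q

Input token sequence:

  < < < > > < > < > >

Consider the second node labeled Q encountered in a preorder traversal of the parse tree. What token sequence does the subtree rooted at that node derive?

< < > >

[S [Q < [S [Q < [S [Q < >]] >] [S [Q < >] [S [Q < >]]]] >]]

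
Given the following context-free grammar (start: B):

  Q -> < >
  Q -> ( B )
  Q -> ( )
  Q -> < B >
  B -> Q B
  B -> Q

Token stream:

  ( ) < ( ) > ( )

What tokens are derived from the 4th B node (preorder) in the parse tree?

( )

[B [Q ( )] [B [Q < [B [Q ( )]] >] [B [Q ( )]]]]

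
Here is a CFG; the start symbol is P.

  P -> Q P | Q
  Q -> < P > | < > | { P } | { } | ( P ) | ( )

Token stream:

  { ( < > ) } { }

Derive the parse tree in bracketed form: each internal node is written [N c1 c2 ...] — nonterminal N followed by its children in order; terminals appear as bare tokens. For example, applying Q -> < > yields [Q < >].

P
Q P
{ P } P
{ Q } P
{ ( P ) } P
{ ( Q ) } P
{ ( < > ) } P
{ ( < > ) } Q
{ ( < > ) } { }

[P [Q { [P [Q ( [P [Q < >]] )]] }] [P [Q { }]]]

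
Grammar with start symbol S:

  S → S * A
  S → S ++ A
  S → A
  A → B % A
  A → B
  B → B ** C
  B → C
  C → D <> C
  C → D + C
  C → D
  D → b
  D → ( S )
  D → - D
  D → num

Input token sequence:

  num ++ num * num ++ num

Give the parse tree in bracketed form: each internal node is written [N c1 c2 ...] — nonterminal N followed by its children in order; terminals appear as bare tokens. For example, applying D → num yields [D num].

S
S ++ A
S * A ++ A
S ++ A * A ++ A
A ++ A * A ++ A
B ++ A * A ++ A
C ++ A * A ++ A
D ++ A * A ++ A
num ++ A * A ++ A
num ++ B * A ++ A
num ++ C * A ++ A
num ++ D * A ++ A
num ++ num * A ++ A
num ++ num * B ++ A
num ++ num * C ++ A
num ++ num * D ++ A
num ++ num * num ++ A
num ++ num * num ++ B
num ++ num * num ++ C
num ++ num * num ++ D
num ++ num * num ++ num

[S [S [S [S [A [B [C [D num]]]]] ++ [A [B [C [D num]]]]] * [A [B [C [D num]]]]] ++ [A [B [C [D num]]]]]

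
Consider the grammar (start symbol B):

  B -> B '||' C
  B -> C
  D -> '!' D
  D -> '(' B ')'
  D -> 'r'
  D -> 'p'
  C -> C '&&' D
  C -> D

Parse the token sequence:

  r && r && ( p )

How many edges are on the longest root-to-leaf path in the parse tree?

6

[B [C [C [C [D r]] && [D r]] && [D ( [B [C [D p]]] )]]]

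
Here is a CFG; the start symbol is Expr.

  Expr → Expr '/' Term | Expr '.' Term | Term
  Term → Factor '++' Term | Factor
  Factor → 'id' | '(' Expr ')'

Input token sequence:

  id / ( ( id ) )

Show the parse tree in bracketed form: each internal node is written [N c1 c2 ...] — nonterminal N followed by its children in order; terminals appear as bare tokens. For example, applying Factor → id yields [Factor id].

Expr
Expr / Term
Term / Term
Factor / Term
id / Term
id / Factor
id / ( Expr )
id / ( Term )
id / ( Factor )
id / ( ( Expr ) )
id / ( ( Term ) )
id / ( ( Factor ) )
id / ( ( id ) )

[Expr [Expr [Term [Factor id]]] / [Term [Factor ( [Expr [Term [Factor ( [Expr [Term [Factor id]]] )]]] )]]]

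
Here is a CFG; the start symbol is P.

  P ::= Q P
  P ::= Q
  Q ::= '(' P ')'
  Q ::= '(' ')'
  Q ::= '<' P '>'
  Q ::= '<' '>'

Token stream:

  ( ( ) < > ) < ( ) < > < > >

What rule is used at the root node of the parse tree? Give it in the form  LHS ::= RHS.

[P [Q ( [P [Q ( )] [P [Q < >]]] )] [P [Q < [P [Q ( )] [P [Q < >] [P [Q < >]]]] >]]]

P ::= Q P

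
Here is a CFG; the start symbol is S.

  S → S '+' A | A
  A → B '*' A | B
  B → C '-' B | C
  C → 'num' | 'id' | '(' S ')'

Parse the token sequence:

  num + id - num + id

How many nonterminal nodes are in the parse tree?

14

[S [S [S [A [B [C num]]]] + [A [B [C id] - [B [C num]]]]] + [A [B [C id]]]]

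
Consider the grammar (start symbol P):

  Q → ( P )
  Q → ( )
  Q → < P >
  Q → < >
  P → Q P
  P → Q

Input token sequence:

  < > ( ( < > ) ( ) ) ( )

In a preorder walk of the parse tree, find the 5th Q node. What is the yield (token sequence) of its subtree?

[P [Q < >] [P [Q ( [P [Q ( [P [Q < >]] )] [P [Q ( )]]] )] [P [Q ( )]]]]

( )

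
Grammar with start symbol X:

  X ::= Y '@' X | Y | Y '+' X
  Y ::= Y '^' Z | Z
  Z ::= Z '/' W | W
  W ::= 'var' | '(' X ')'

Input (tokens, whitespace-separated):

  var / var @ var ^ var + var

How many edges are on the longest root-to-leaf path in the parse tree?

[X [Y [Z [Z [W var]] / [W var]]] @ [X [Y [Y [Z [W var]]] ^ [Z [W var]]] + [X [Y [Z [W var]]]]]]

6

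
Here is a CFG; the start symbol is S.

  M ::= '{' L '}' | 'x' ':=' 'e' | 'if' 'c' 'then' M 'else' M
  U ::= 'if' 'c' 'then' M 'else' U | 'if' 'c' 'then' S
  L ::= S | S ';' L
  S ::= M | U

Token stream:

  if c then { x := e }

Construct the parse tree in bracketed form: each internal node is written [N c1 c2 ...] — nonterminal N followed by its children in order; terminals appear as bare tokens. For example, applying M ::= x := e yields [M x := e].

S
U
if c then S
if c then M
if c then { L }
if c then { S }
if c then { M }
if c then { x := e }

[S [U if c then [S [M { [L [S [M x := e]]] }]]]]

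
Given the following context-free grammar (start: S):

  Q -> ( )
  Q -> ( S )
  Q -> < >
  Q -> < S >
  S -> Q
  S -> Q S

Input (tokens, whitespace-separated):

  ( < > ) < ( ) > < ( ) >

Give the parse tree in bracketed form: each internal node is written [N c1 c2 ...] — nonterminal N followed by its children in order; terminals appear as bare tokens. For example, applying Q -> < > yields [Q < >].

S
Q S
( S ) S
( Q ) S
( < > ) S
( < > ) Q S
( < > ) < S > S
( < > ) < Q > S
( < > ) < ( ) > S
( < > ) < ( ) > Q
( < > ) < ( ) > < S >
( < > ) < ( ) > < Q >
( < > ) < ( ) > < ( ) >

[S [Q ( [S [Q < >]] )] [S [Q < [S [Q ( )]] >] [S [Q < [S [Q ( )]] >]]]]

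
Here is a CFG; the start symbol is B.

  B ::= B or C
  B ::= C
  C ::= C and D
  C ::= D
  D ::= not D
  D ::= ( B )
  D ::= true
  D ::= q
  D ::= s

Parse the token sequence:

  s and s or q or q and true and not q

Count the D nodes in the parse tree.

[B [B [B [C [C [D s]] and [D s]]] or [C [D q]]] or [C [C [C [D q]] and [D true]] and [D not [D q]]]]

7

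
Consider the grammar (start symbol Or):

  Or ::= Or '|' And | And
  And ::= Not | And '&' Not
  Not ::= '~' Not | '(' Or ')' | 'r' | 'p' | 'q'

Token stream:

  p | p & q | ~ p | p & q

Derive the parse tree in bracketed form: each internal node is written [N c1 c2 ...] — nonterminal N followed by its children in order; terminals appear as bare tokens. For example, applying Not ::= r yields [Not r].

[Or [Or [Or [Or [And [Not p]]] | [And [And [Not p]] & [Not q]]] | [And [Not ~ [Not p]]]] | [And [And [Not p]] & [Not q]]]

Or
Or | And
Or | And | And
Or | And | And | And
And | And | And | And
Not | And | And | And
p | And | And | And
p | And & Not | And | And
p | Not & Not | And | And
p | p & Not | And | And
p | p & q | And | And
p | p & q | Not | And
p | p & q | ~ Not | And
p | p & q | ~ p | And
p | p & q | ~ p | And & Not
p | p & q | ~ p | Not & Not
p | p & q | ~ p | p & Not
p | p & q | ~ p | p & q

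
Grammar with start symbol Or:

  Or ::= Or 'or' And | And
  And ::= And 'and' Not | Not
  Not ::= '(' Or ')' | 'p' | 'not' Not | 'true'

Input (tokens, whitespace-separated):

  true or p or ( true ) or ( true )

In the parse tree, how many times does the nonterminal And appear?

[Or [Or [Or [Or [And [Not true]]] or [And [Not p]]] or [And [Not ( [Or [And [Not true]]] )]]] or [And [Not ( [Or [And [Not true]]] )]]]

6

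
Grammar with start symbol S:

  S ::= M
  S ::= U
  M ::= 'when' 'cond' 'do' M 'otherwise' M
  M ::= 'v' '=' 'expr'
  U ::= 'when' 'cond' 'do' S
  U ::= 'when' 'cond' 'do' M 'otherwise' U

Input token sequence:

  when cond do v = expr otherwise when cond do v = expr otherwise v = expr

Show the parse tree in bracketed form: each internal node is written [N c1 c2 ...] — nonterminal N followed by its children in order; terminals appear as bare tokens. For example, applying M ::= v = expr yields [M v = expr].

[S [M when cond do [M v = expr] otherwise [M when cond do [M v = expr] otherwise [M v = expr]]]]

S
M
when cond do M otherwise M
when cond do v = expr otherwise M
when cond do v = expr otherwise when cond do M otherwise M
when cond do v = expr otherwise when cond do v = expr otherwise M
when cond do v = expr otherwise when cond do v = expr otherwise v = expr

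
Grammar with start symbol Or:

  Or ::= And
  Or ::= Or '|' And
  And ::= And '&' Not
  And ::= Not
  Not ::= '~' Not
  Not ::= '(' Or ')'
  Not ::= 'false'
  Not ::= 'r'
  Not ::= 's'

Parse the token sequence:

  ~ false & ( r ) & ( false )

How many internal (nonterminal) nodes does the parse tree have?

[Or [And [And [And [Not ~ [Not false]]] & [Not ( [Or [And [Not r]]] )]] & [Not ( [Or [And [Not false]]] )]]]

14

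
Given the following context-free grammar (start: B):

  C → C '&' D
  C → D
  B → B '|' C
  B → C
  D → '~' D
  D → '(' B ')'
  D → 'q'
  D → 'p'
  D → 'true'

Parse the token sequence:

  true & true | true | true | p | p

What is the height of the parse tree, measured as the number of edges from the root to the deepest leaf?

8

[B [B [B [B [B [C [C [D true]] & [D true]]] | [C [D true]]] | [C [D true]]] | [C [D p]]] | [C [D p]]]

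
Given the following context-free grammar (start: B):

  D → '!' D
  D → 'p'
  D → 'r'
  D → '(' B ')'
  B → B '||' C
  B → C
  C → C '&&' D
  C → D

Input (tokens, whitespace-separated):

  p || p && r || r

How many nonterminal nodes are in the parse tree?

11

[B [B [B [C [D p]]] || [C [C [D p]] && [D r]]] || [C [D r]]]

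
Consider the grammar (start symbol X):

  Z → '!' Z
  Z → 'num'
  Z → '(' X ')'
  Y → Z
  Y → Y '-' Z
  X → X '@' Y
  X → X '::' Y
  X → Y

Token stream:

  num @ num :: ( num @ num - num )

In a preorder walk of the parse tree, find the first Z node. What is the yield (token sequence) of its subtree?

[X [X [X [Y [Z num]]] @ [Y [Z num]]] :: [Y [Z ( [X [X [Y [Z num]]] @ [Y [Y [Z num]] - [Z num]]] )]]]

num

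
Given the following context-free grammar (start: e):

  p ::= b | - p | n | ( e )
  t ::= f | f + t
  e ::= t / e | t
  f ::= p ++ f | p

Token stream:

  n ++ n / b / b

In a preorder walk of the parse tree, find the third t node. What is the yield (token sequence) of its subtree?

[e [t [f [p n] ++ [f [p n]]]] / [e [t [f [p b]]] / [e [t [f [p b]]]]]]

b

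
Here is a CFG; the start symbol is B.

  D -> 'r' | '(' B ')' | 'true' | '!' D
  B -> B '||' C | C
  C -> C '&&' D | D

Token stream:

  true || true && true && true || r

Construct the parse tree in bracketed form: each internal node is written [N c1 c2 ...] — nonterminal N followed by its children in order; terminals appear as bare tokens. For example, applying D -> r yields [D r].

B
B || C
B || C || C
C || C || C
D || C || C
true || C || C
true || C && D || C
true || C && D && D || C
true || D && D && D || C
true || true && D && D || C
true || true && true && D || C
true || true && true && true || C
true || true && true && true || D
true || true && true && true || r

[B [B [B [C [D true]]] || [C [C [C [D true]] && [D true]] && [D true]]] || [C [D r]]]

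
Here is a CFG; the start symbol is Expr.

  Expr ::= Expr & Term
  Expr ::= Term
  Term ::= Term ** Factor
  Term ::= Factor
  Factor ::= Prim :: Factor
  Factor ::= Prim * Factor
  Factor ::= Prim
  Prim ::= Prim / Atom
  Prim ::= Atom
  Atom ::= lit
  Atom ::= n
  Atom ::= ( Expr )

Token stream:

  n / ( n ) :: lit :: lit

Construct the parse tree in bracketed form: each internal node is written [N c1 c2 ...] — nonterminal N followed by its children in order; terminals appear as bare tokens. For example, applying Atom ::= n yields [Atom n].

[Expr [Term [Factor [Prim [Prim [Atom n]] / [Atom ( [Expr [Term [Factor [Prim [Atom n]]]]] )]] :: [Factor [Prim [Atom lit]] :: [Factor [Prim [Atom lit]]]]]]]

Expr
Term
Factor
Prim :: Factor
Prim / Atom :: Factor
Atom / Atom :: Factor
n / Atom :: Factor
n / ( Expr ) :: Factor
n / ( Term ) :: Factor
n / ( Factor ) :: Factor
n / ( Prim ) :: Factor
n / ( Atom ) :: Factor
n / ( n ) :: Factor
n / ( n ) :: Prim :: Factor
n / ( n ) :: Atom :: Factor
n / ( n ) :: lit :: Factor
n / ( n ) :: lit :: Prim
n / ( n ) :: lit :: Atom
n / ( n ) :: lit :: lit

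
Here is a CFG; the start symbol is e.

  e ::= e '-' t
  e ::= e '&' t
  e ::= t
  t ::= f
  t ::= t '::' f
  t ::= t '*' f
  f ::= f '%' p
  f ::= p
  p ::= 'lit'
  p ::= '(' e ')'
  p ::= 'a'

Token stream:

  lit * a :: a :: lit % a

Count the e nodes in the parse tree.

[e [t [t [t [t [f [p lit]]] * [f [p a]]] :: [f [p a]]] :: [f [f [p lit]] % [p a]]]]

1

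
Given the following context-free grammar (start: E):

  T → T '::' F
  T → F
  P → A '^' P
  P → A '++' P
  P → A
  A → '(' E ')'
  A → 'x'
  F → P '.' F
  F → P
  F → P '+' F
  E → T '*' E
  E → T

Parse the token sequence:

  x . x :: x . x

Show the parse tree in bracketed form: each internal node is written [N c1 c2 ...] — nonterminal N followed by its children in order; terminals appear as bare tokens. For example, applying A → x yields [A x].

E
T
T :: F
F :: F
P . F :: F
A . F :: F
x . F :: F
x . P :: F
x . A :: F
x . x :: F
x . x :: P . F
x . x :: A . F
x . x :: x . F
x . x :: x . P
x . x :: x . A
x . x :: x . x

[E [T [T [F [P [A x]] . [F [P [A x]]]]] :: [F [P [A x]] . [F [P [A x]]]]]]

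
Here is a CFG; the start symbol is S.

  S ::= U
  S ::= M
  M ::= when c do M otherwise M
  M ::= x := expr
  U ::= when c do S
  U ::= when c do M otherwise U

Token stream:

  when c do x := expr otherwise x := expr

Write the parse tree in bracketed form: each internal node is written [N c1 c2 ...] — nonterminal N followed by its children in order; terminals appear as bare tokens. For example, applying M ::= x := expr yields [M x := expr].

S
M
when c do M otherwise M
when c do x := expr otherwise M
when c do x := expr otherwise x := expr

[S [M when c do [M x := expr] otherwise [M x := expr]]]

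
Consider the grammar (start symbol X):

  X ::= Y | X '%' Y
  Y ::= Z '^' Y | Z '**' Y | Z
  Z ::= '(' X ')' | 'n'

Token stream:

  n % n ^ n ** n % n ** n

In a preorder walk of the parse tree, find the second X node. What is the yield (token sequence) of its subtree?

n % n ^ n ** n

[X [X [X [Y [Z n]]] % [Y [Z n] ^ [Y [Z n] ** [Y [Z n]]]]] % [Y [Z n] ** [Y [Z n]]]]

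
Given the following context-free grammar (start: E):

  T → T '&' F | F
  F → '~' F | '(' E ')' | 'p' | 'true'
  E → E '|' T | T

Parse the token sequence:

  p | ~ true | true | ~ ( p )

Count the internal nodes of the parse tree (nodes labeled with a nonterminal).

17

[E [E [E [E [T [F p]]] | [T [F ~ [F true]]]] | [T [F true]]] | [T [F ~ [F ( [E [T [F p]]] )]]]]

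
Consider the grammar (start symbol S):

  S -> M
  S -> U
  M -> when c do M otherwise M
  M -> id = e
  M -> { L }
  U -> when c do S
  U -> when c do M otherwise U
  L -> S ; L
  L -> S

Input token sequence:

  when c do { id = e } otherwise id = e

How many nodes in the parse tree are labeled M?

4

[S [M when c do [M { [L [S [M id = e]]] }] otherwise [M id = e]]]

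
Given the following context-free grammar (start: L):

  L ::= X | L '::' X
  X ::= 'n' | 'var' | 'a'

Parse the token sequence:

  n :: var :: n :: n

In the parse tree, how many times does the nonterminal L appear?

4

[L [L [L [L [X n]] :: [X var]] :: [X n]] :: [X n]]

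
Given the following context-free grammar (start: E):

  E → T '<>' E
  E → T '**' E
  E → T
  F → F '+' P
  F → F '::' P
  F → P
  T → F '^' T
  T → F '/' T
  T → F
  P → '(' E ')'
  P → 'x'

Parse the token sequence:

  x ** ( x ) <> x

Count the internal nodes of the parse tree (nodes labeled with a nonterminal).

16

[E [T [F [P x]]] ** [E [T [F [P ( [E [T [F [P x]]]] )]]] <> [E [T [F [P x]]]]]]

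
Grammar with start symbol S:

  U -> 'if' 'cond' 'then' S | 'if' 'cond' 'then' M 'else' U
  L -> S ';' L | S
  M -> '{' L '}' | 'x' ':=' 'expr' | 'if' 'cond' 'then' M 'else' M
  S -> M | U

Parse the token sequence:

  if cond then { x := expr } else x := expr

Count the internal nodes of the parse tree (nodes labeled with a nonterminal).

7

[S [M if cond then [M { [L [S [M x := expr]]] }] else [M x := expr]]]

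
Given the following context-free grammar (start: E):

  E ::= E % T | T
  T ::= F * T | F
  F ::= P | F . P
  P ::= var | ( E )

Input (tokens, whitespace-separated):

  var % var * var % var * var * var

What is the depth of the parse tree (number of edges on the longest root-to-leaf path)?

[E [E [E [T [F [P var]]]] % [T [F [P var]] * [T [F [P var]]]]] % [T [F [P var]] * [T [F [P var]] * [T [F [P var]]]]]]

6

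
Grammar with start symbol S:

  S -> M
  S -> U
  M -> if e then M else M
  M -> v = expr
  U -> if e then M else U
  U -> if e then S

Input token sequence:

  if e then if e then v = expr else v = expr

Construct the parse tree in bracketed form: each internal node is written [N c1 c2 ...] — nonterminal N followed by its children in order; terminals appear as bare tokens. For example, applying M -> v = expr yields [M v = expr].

[S [U if e then [S [M if e then [M v = expr] else [M v = expr]]]]]

S
U
if e then S
if e then M
if e then if e then M else M
if e then if e then v = expr else M
if e then if e then v = expr else v = expr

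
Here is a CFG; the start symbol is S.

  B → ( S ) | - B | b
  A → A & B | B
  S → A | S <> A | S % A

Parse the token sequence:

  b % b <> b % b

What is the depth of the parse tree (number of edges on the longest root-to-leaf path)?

[S [S [S [S [A [B b]]] % [A [B b]]] <> [A [B b]]] % [A [B b]]]

6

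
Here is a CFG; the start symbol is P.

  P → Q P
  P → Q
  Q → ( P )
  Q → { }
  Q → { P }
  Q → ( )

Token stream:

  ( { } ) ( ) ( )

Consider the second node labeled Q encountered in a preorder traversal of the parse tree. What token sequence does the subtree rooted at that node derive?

{ }

[P [Q ( [P [Q { }]] )] [P [Q ( )] [P [Q ( )]]]]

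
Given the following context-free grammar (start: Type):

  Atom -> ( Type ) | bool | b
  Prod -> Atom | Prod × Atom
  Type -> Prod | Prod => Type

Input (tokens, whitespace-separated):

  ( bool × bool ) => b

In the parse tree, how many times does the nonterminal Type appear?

3

[Type [Prod [Atom ( [Type [Prod [Prod [Atom bool]] × [Atom bool]]] )]] => [Type [Prod [Atom b]]]]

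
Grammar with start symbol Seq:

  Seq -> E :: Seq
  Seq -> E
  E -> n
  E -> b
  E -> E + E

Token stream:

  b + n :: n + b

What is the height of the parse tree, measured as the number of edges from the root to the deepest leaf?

4

[Seq [E [E b] + [E n]] :: [Seq [E [E n] + [E b]]]]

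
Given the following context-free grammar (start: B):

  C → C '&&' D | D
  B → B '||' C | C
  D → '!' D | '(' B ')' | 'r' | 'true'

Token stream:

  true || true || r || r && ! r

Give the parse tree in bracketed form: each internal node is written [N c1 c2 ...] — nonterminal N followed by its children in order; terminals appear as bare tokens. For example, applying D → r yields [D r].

[B [B [B [B [C [D true]]] || [C [D true]]] || [C [D r]]] || [C [C [D r]] && [D ! [D r]]]]

B
B || C
B || C || C
B || C || C || C
C || C || C || C
D || C || C || C
true || C || C || C
true || D || C || C
true || true || C || C
true || true || D || C
true || true || r || C
true || true || r || C && D
true || true || r || D && D
true || true || r || r && D
true || true || r || r && ! D
true || true || r || r && ! r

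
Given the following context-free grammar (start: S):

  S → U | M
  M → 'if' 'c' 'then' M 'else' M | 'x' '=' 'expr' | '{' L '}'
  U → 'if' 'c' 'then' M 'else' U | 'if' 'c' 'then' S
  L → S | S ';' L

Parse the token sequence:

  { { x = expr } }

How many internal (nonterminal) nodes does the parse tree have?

[S [M { [L [S [M { [L [S [M x = expr]]] }]]] }]]

8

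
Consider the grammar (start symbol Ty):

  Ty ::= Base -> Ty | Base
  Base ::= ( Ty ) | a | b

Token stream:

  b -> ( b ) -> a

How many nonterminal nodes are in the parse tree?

8

[Ty [Base b] -> [Ty [Base ( [Ty [Base b]] )] -> [Ty [Base a]]]]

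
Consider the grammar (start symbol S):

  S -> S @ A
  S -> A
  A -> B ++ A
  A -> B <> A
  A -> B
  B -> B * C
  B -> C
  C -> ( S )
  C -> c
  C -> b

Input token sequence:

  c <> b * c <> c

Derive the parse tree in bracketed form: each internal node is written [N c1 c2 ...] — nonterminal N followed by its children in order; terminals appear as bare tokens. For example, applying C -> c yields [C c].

S
A
B <> A
C <> A
c <> A
c <> B <> A
c <> B * C <> A
c <> C * C <> A
c <> b * C <> A
c <> b * c <> A
c <> b * c <> B
c <> b * c <> C
c <> b * c <> c

[S [A [B [C c]] <> [A [B [B [C b]] * [C c]] <> [A [B [C c]]]]]]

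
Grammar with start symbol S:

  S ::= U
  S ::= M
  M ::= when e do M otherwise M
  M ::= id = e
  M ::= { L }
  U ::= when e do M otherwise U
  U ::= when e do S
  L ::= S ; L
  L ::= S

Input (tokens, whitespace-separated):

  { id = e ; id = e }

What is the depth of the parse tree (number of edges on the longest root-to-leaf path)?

[S [M { [L [S [M id = e]] ; [L [S [M id = e]]]] }]]

6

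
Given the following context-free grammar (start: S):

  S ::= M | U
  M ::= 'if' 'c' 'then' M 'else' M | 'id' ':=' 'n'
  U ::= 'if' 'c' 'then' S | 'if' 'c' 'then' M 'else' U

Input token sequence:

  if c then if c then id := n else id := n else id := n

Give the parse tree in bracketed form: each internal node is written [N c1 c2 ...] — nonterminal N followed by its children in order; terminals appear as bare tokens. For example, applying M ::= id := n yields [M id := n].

S
M
if c then M else M
if c then if c then M else M else M
if c then if c then id := n else M else M
if c then if c then id := n else id := n else M
if c then if c then id := n else id := n else id := n

[S [M if c then [M if c then [M id := n] else [M id := n]] else [M id := n]]]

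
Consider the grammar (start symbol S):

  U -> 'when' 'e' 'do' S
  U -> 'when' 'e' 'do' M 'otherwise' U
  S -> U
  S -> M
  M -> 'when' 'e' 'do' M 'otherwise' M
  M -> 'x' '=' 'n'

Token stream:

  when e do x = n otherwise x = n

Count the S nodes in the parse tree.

[S [M when e do [M x = n] otherwise [M x = n]]]

1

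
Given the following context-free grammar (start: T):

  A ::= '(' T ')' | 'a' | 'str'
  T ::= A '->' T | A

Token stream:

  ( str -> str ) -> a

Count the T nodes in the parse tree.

4

[T [A ( [T [A str] -> [T [A str]]] )] -> [T [A a]]]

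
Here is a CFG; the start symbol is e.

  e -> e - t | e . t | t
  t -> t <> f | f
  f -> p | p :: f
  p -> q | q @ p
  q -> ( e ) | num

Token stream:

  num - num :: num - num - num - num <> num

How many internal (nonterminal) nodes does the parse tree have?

[e [e [e [e [e [t [f [p [q num]]]]] - [t [f [p [q num]] :: [f [p [q num]]]]]] - [t [f [p [q num]]]]] - [t [f [p [q num]]]]] - [t [t [f [p [q num]]]] <> [f [p [q num]]]]]

32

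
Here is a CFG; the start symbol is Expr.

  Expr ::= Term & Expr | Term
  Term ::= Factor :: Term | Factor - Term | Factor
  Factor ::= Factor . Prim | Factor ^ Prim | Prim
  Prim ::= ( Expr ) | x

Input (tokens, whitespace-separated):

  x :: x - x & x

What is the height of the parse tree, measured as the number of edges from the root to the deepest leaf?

[Expr [Term [Factor [Prim x]] :: [Term [Factor [Prim x]] - [Term [Factor [Prim x]]]]] & [Expr [Term [Factor [Prim x]]]]]

6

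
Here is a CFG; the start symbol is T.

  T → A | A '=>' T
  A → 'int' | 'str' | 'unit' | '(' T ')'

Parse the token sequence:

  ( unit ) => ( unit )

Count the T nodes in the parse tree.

4

[T [A ( [T [A unit]] )] => [T [A ( [T [A unit]] )]]]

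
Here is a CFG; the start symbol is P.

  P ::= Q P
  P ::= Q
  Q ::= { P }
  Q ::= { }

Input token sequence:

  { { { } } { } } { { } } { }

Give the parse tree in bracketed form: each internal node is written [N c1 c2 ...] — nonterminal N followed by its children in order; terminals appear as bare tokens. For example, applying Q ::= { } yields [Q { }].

[P [Q { [P [Q { [P [Q { }]] }] [P [Q { }]]] }] [P [Q { [P [Q { }]] }] [P [Q { }]]]]

P
Q P
{ P } P
{ Q P } P
{ { P } P } P
{ { Q } P } P
{ { { } } P } P
{ { { } } Q } P
{ { { } } { } } P
{ { { } } { } } Q P
{ { { } } { } } { P } P
{ { { } } { } } { Q } P
{ { { } } { } } { { } } P
{ { { } } { } } { { } } Q
{ { { } } { } } { { } } { }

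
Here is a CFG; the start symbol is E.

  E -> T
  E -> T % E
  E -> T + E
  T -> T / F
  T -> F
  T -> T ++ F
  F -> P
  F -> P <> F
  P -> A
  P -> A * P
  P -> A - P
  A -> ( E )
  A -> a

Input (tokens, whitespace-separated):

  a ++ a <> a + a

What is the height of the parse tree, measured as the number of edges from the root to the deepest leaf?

6

[E [T [T [F [P [A a]]]] ++ [F [P [A a]] <> [F [P [A a]]]]] + [E [T [F [P [A a]]]]]]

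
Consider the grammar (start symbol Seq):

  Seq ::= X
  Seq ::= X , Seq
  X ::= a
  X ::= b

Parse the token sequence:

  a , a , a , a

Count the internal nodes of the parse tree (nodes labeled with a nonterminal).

[Seq [X a] , [Seq [X a] , [Seq [X a] , [Seq [X a]]]]]

8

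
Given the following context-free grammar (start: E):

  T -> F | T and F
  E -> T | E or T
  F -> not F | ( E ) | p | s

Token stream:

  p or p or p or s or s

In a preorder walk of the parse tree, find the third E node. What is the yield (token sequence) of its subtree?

[E [E [E [E [E [T [F p]]] or [T [F p]]] or [T [F p]]] or [T [F s]]] or [T [F s]]]

p or p or p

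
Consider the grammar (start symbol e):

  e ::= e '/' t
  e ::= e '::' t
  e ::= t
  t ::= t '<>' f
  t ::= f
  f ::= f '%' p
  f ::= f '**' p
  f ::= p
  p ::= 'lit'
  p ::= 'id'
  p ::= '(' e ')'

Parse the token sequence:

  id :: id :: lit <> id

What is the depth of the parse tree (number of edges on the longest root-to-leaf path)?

[e [e [e [t [f [p id]]]] :: [t [f [p id]]]] :: [t [t [f [p lit]]] <> [f [p id]]]]

6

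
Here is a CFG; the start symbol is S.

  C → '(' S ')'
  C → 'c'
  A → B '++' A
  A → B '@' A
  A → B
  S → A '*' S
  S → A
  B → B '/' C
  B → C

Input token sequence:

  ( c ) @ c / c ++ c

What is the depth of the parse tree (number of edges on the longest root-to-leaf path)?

[S [A [B [C ( [S [A [B [C c]]]] )]] @ [A [B [B [C c]] / [C c]] ++ [A [B [C c]]]]]]

8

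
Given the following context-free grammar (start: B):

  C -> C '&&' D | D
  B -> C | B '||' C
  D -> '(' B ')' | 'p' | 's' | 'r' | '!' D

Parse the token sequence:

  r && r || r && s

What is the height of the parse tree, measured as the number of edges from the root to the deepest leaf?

5

[B [B [C [C [D r]] && [D r]]] || [C [C [D r]] && [D s]]]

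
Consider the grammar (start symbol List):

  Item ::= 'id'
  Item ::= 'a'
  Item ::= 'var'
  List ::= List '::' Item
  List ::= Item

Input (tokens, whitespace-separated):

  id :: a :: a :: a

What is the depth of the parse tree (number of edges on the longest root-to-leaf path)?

[List [List [List [List [Item id]] :: [Item a]] :: [Item a]] :: [Item a]]

5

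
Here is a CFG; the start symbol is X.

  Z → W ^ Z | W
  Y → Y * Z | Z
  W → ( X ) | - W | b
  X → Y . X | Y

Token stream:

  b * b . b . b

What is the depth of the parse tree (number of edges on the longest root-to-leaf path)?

[X [Y [Y [Z [W b]]] * [Z [W b]]] . [X [Y [Z [W b]]] . [X [Y [Z [W b]]]]]]

6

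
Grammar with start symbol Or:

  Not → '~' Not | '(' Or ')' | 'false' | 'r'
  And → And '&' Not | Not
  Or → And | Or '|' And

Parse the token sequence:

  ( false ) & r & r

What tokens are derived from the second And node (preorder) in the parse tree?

( false ) & r

[Or [And [And [And [Not ( [Or [And [Not false]]] )]] & [Not r]] & [Not r]]]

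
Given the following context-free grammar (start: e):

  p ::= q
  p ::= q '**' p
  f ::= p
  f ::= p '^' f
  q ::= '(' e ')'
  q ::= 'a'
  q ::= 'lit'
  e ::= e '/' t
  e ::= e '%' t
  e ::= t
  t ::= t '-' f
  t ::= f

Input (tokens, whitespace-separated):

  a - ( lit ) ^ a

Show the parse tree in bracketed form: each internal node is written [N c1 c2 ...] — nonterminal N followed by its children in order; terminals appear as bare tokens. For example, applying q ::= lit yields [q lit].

[e [t [t [f [p [q a]]]] - [f [p [q ( [e [t [f [p [q lit]]]]] )]] ^ [f [p [q a]]]]]]

e
t
t - f
f - f
p - f
q - f
a - f
a - p ^ f
a - q ^ f
a - ( e ) ^ f
a - ( t ) ^ f
a - ( f ) ^ f
a - ( p ) ^ f
a - ( q ) ^ f
a - ( lit ) ^ f
a - ( lit ) ^ p
a - ( lit ) ^ q
a - ( lit ) ^ a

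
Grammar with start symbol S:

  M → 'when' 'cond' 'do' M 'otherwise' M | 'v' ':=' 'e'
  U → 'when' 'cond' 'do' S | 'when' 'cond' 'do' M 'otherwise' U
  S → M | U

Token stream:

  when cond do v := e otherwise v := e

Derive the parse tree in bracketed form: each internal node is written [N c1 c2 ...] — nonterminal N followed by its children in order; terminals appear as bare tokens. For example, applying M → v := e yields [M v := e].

[S [M when cond do [M v := e] otherwise [M v := e]]]

S
M
when cond do M otherwise M
when cond do v := e otherwise M
when cond do v := e otherwise v := e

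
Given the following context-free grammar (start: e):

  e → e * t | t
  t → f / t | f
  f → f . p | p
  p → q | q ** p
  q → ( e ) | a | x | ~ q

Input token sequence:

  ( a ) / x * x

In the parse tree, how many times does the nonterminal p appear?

4

[e [e [t [f [p [q ( [e [t [f [p [q a]]]]] )]]] / [t [f [p [q x]]]]]] * [t [f [p [q x]]]]]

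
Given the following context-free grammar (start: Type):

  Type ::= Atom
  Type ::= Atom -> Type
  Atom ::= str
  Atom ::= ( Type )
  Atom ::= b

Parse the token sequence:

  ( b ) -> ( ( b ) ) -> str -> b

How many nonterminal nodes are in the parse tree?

[Type [Atom ( [Type [Atom b]] )] -> [Type [Atom ( [Type [Atom ( [Type [Atom b]] )]] )] -> [Type [Atom str] -> [Type [Atom b]]]]]

14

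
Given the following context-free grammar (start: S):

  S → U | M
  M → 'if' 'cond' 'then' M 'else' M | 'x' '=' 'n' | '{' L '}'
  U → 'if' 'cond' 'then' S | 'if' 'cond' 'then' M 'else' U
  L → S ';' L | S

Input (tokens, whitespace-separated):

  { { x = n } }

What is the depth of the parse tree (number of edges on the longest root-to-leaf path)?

[S [M { [L [S [M { [L [S [M x = n]]] }]]] }]]

8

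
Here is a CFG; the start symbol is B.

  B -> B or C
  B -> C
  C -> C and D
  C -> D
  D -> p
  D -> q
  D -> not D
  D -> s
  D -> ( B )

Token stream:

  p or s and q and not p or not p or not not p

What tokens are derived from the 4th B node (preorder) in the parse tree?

[B [B [B [B [C [D p]]] or [C [C [C [D s]] and [D q]] and [D not [D p]]]] or [C [D not [D p]]]] or [C [D not [D not [D p]]]]]

p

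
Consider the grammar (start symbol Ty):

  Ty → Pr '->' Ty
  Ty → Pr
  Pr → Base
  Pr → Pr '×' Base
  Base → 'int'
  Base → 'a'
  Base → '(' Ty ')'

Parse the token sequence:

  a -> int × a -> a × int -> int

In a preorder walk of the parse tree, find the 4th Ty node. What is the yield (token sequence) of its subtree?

int

[Ty [Pr [Base a]] -> [Ty [Pr [Pr [Base int]] × [Base a]] -> [Ty [Pr [Pr [Base a]] × [Base int]] -> [Ty [Pr [Base int]]]]]]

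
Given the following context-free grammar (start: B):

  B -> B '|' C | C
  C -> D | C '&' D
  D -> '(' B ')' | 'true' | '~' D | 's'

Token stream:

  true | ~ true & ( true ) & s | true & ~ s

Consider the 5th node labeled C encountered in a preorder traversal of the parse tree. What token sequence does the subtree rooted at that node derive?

[B [B [B [C [D true]]] | [C [C [C [D ~ [D true]]] & [D ( [B [C [D true]]] )]] & [D s]]] | [C [C [D true]] & [D ~ [D s]]]]

true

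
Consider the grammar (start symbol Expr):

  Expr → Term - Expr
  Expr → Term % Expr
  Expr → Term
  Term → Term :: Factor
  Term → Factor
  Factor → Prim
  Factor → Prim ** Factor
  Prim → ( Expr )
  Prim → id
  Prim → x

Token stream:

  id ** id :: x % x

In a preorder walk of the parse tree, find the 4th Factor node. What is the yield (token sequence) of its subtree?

[Expr [Term [Term [Factor [Prim id] ** [Factor [Prim id]]]] :: [Factor [Prim x]]] % [Expr [Term [Factor [Prim x]]]]]

x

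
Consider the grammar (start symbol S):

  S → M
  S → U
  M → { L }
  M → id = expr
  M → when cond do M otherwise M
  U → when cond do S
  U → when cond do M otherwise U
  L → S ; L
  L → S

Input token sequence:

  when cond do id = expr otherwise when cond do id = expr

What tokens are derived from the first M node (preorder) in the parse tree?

id = expr

[S [U when cond do [M id = expr] otherwise [U when cond do [S [M id = expr]]]]]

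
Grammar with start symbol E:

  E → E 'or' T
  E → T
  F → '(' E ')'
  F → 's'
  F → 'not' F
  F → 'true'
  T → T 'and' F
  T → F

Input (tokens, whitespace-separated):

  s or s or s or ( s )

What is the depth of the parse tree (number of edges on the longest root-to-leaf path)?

[E [E [E [E [T [F s]]] or [T [F s]]] or [T [F s]]] or [T [F ( [E [T [F s]]] )]]]

6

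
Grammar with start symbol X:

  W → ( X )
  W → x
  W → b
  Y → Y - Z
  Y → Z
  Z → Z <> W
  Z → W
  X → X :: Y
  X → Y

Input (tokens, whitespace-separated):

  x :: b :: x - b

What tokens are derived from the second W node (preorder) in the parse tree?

b

[X [X [X [Y [Z [W x]]]] :: [Y [Z [W b]]]] :: [Y [Y [Z [W x]]] - [Z [W b]]]]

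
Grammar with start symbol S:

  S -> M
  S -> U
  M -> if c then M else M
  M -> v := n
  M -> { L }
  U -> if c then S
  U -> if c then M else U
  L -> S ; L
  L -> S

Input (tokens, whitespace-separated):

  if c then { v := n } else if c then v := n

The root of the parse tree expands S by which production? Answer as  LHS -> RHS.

[S [U if c then [M { [L [S [M v := n]]] }] else [U if c then [S [M v := n]]]]]

S -> U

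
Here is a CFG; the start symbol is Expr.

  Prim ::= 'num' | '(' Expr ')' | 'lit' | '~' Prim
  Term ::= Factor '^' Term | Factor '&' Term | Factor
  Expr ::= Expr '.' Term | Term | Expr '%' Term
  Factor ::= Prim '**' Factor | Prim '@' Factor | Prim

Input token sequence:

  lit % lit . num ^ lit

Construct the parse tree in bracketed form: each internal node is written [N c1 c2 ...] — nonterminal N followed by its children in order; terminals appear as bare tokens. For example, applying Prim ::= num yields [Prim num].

[Expr [Expr [Expr [Term [Factor [Prim lit]]]] % [Term [Factor [Prim lit]]]] . [Term [Factor [Prim num]] ^ [Term [Factor [Prim lit]]]]]

Expr
Expr . Term
Expr % Term . Term
Term % Term . Term
Factor % Term . Term
Prim % Term . Term
lit % Term . Term
lit % Factor . Term
lit % Prim . Term
lit % lit . Term
lit % lit . Factor ^ Term
lit % lit . Prim ^ Term
lit % lit . num ^ Term
lit % lit . num ^ Factor
lit % lit . num ^ Prim
lit % lit . num ^ lit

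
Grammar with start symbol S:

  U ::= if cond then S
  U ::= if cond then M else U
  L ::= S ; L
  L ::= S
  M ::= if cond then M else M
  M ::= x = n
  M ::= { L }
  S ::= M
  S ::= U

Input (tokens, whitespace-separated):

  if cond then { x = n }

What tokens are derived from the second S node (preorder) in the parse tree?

{ x = n }

[S [U if cond then [S [M { [L [S [M x = n]]] }]]]]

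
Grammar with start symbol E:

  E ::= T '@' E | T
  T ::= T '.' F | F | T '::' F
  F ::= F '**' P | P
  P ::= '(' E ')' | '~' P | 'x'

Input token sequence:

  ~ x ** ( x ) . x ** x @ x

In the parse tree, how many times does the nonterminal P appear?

7

[E [T [T [F [F [P ~ [P x]]] ** [P ( [E [T [F [P x]]]] )]]] . [F [F [P x]] ** [P x]]] @ [E [T [F [P x]]]]]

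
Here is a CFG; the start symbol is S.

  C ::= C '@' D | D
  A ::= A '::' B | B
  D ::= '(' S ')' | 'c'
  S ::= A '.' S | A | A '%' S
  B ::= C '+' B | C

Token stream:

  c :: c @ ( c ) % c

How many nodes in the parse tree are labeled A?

[S [A [A [B [C [D c]]]] :: [B [C [C [D c]] @ [D ( [S [A [B [C [D c]]]]] )]]]] % [S [A [B [C [D c]]]]]]

4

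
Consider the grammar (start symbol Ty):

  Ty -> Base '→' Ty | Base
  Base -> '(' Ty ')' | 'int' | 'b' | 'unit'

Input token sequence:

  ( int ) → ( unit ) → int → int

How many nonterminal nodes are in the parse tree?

12

[Ty [Base ( [Ty [Base int]] )] → [Ty [Base ( [Ty [Base unit]] )] → [Ty [Base int] → [Ty [Base int]]]]]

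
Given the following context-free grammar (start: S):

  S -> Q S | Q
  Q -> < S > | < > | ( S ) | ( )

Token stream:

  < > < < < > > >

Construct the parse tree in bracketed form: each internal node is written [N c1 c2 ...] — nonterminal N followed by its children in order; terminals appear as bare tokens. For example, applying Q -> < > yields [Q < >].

S
Q S
< > S
< > Q
< > < S >
< > < Q >
< > < < S > >
< > < < Q > >
< > < < < > > >

[S [Q < >] [S [Q < [S [Q < [S [Q < >]] >]] >]]]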